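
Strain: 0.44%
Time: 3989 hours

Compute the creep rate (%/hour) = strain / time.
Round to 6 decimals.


Creep rate = 0.44 / 3989
= 0.000110 %/h

0.000110


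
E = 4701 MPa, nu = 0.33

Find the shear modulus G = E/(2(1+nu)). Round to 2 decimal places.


G = 4701 / (2 * 1.33)
= 1767.29 MPa

1767.29


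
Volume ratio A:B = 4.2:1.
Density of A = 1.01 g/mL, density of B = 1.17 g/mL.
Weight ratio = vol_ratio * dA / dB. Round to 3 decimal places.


Wt ratio = 4.2 * 1.01 / 1.17
= 3.626

3.626


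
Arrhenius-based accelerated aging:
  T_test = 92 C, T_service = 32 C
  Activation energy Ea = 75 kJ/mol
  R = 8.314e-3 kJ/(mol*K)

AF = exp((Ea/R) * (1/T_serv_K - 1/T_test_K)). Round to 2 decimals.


T_test_K = 365.15, T_serv_K = 305.15
AF = exp((75/8.314e-3) * (1/305.15 - 1/365.15))
= 128.71

128.71


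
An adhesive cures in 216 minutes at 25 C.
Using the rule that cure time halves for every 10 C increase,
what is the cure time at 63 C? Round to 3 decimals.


Factor = 2^((63 - 25) / 10) = 13.9288
Cure time = 216 / 13.9288
= 15.507 minutes

15.507


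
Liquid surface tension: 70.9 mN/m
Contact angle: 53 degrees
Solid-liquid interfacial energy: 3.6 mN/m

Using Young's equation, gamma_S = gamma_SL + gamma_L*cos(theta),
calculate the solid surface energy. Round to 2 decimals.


gamma_S = 3.6 + 70.9 * cos(53)
= 46.27 mN/m

46.27


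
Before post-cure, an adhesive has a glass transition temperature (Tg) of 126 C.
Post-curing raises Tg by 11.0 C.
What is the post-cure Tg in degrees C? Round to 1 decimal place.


Tg_post = Tg_base + delta_Tg
= 126 + 11.0
= 137.0 C

137.0


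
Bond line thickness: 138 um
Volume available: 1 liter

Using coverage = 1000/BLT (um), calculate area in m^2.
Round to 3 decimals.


1 L = 1e6 mm^3, thickness = 138 um = 0.138 mm
Area = 1e6 / 0.138 mm^2 = (1e6 / 0.138) / 1e6 m^2 = 1000 / 138 m^2
= 7.246 m^2

7.246


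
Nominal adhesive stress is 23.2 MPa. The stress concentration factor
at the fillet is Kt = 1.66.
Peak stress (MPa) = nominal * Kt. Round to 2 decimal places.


Peak = 23.2 * 1.66 = 38.51 MPa

38.51


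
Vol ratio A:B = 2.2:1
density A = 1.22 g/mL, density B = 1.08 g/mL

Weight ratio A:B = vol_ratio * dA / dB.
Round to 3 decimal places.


Weight ratio = 2.2 * 1.22 / 1.08
= 2.485

2.485


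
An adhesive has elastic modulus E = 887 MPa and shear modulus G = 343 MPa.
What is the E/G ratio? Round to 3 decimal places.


E/G = 887 / 343 = 2.586

2.586


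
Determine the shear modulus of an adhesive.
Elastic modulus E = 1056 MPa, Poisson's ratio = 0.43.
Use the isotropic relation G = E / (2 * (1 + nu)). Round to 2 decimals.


G = 1056 / (2*(1+0.43)) = 1056 / 2.86
= 369.23 MPa

369.23


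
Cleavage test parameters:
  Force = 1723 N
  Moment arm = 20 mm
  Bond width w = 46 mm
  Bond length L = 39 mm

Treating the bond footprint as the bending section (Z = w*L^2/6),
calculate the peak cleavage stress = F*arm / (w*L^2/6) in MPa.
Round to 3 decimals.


M = 1723 * 20 = 34460 N*mm
Z = 46 * 39^2 / 6 = 69966 / 6 mm^3
sigma = M / Z = 6 * 34460 / 69966 = 206760 / 69966
= 2.955 MPa

2.955


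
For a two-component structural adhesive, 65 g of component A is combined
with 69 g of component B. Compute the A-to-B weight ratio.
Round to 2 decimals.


Weight ratio A:B = 65 / 69
= 0.94

0.94


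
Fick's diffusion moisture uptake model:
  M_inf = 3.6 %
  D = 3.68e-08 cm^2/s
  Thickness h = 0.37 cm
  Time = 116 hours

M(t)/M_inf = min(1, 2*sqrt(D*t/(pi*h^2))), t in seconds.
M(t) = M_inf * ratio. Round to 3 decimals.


t_sec = 116 * 3600 = 417600
ratio = 2*sqrt(3.68e-08*417600/(pi*0.37^2))
= min(1, 0.378057)
= 0.378057
M(t) = 3.6 * 0.378057 = 1.361 %

1.361


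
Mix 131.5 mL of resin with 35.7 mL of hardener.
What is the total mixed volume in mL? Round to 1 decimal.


Total = 131.5 + 35.7 = 167.2 mL

167.2


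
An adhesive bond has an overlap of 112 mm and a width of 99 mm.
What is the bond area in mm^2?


Bond area = overlap * width
= 112 * 99
= 11088 mm^2

11088


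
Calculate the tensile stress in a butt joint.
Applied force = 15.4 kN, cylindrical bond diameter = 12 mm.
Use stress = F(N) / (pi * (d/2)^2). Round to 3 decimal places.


A = pi * 6.0^2 = 113.0973 mm^2
sigma = 15400.0 / 113.0973 = 136.166 MPa

136.166


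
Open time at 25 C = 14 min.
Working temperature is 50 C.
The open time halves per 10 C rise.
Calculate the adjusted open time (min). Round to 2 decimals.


factor = 2^((50 - 25) / 10) = 5.6569
ot = 14 / 5.6569 = 2.47 min

2.47


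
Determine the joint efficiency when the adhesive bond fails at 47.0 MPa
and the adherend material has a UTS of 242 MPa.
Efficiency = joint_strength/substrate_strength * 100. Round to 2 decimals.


Joint efficiency = 47.0 / 242 * 100
= 19.42%

19.42


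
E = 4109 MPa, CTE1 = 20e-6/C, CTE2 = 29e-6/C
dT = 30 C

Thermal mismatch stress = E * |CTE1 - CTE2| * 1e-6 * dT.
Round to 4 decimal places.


= 4109 * 9e-6 * 30
= 1.1094 MPa

1.1094


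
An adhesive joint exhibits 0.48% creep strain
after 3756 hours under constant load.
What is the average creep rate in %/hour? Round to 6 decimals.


Creep rate = strain / time
= 0.48 / 3756
= 0.000128 %/h

0.000128


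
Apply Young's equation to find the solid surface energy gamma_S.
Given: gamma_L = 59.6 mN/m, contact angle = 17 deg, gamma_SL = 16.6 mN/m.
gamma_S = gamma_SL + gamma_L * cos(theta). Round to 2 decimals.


theta_rad = 17 * pi/180 = 0.296706
gamma_S = 16.6 + 59.6 * cos(0.296706)
= 73.60 mN/m

73.60


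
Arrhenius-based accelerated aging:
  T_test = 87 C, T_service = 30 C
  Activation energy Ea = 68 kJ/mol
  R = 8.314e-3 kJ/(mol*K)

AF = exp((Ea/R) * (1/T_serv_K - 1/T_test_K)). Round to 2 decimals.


T_test_K = 360.15, T_serv_K = 303.15
AF = exp((68/8.314e-3) * (1/303.15 - 1/360.15))
= 71.53

71.53


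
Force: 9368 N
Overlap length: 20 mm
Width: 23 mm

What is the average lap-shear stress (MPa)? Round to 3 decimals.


Average shear stress = F / (overlap * width)
= 9368 / (20 * 23)
= 20.365 MPa

20.365


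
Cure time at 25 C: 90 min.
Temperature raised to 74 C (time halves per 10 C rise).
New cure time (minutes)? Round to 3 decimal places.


Acceleration factor = 2^(49/10) = 29.8571
New time = 90 / 29.8571 = 3.014 min

3.014


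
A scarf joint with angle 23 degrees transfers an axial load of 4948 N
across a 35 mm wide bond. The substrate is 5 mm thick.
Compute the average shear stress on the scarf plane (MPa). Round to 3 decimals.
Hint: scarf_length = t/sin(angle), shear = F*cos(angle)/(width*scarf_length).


scarf_length = 5 / sin(23 deg) = 12.7965 mm
cos(23 deg) = 0.920505
shear stress = 4948 * 0.920505 / (35 * 12.7965)
= 10.169 MPa

10.169


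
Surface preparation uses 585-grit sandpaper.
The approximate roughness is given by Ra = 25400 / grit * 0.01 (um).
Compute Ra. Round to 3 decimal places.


Ra = 25400 / 585 * 0.01
= 254 / 585
= 0.434 um

0.434


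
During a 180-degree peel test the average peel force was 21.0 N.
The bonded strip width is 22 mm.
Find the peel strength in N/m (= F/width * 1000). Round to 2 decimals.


Peel strength = F/width * 1000
= 21.0 / 22 * 1000
= 954.55 N/m

954.55


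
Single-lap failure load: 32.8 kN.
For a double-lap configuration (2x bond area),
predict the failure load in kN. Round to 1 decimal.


Failure load = 32.8 * 2 = 65.6 kN

65.6


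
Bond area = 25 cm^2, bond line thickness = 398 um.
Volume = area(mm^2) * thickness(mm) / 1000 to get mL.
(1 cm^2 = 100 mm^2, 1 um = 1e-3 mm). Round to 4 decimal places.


area_mm2 = 25 * 100 = 2500
blt_mm = 398 * 1e-3 = 0.398
vol_mm3 = 2500 * 0.398 = 995.0
vol_mL = 995.0 / 1000 = 0.9950 mL

0.9950


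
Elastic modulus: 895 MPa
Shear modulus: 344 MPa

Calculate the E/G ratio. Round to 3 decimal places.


E / G = 895 / 344 = 2.602

2.602


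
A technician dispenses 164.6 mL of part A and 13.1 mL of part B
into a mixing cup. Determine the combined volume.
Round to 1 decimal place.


Combined volume = 164.6 + 13.1
= 177.7 mL

177.7


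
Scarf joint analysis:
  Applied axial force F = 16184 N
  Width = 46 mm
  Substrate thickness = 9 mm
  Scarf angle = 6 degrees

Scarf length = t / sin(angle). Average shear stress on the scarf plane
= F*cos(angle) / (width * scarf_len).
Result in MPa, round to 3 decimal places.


Scarf length = 9 / sin(6 deg) = 86.1010 mm
cos(6 deg) = 0.994522
Shear = 16184 * 0.994522 / (46 * 86.1010)
= 4.064 MPa

4.064


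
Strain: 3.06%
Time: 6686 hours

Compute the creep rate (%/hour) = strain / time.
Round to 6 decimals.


Creep rate = 3.06 / 6686
= 0.000458 %/h

0.000458


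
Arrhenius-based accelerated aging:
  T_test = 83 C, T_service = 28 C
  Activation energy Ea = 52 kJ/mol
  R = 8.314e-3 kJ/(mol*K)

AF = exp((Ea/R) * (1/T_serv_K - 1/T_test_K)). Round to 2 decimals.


T_test_K = 356.15, T_serv_K = 301.15
AF = exp((52/8.314e-3) * (1/301.15 - 1/356.15))
= 24.71

24.71


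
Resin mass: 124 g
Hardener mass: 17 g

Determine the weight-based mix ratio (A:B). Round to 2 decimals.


Ratio = 124 / 17 = 7.29

7.29


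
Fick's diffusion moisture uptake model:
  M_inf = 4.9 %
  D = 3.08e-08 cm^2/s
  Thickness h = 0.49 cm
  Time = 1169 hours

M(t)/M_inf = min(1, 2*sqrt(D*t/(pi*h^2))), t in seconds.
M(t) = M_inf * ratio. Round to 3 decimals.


t_sec = 1169 * 3600 = 4208400
ratio = 2*sqrt(3.08e-08*4208400/(pi*0.49^2))
= min(1, 0.829073)
= 0.829073
M(t) = 4.9 * 0.829073 = 4.062 %

4.062


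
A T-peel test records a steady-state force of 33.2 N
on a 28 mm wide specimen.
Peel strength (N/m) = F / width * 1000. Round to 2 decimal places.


Peel strength = 33.2 / 28 * 1000
= 1185.71 N/m

1185.71


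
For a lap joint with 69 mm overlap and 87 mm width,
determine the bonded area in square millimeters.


Area = 69 * 87 = 6003 mm^2

6003


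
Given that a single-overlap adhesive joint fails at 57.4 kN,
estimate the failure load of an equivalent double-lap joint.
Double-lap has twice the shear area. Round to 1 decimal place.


Double-lap factor = 2
Expected load = 57.4 * 2 = 114.8 kN

114.8


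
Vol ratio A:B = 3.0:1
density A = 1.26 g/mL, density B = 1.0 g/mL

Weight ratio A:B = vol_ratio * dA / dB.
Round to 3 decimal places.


Weight ratio = 3.0 * 1.26 / 1.0
= 3.780

3.780


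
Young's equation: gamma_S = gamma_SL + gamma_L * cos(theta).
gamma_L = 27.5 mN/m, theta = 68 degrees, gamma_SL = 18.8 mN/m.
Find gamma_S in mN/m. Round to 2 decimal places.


cos(68 deg) = 0.374607
gamma_S = 18.8 + 27.5 * 0.374607
= 29.10 mN/m

29.10


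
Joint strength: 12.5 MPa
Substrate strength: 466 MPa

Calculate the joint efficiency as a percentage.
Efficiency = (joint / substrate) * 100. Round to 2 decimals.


Efficiency = (12.5 / 466) * 100 = 2.68%

2.68


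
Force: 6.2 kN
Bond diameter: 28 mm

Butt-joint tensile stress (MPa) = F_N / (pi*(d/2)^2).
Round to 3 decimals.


F_N = 6.2 * 1000 = 6200.0 N
A = pi*(14.0)^2 = 615.7522 mm^2
stress = 6200.0 / 615.7522 = 10.069 MPa

10.069


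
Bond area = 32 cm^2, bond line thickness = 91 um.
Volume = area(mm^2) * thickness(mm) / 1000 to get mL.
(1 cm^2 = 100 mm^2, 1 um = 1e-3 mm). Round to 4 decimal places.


area_mm2 = 32 * 100 = 3200
blt_mm = 91 * 1e-3 = 0.091
vol_mm3 = 3200 * 0.091 = 291.2
vol_mL = 291.2 / 1000 = 0.2912 mL

0.2912


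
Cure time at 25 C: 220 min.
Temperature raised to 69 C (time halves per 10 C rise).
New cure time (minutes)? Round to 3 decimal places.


Acceleration factor = 2^(44/10) = 21.1121
New time = 220 / 21.1121 = 10.421 min

10.421


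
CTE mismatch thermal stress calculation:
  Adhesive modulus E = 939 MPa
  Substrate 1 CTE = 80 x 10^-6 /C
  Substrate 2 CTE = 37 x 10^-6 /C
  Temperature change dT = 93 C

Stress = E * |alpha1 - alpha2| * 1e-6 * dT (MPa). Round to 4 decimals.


delta_alpha = |80 - 37| = 43 x 10^-6/C
Stress = 939 * 43e-6 * 93
= 3.7551 MPa

3.7551


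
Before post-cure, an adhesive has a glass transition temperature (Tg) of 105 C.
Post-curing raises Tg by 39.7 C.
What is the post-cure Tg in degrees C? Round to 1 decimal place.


Tg_post = Tg_base + delta_Tg
= 105 + 39.7
= 144.7 C

144.7


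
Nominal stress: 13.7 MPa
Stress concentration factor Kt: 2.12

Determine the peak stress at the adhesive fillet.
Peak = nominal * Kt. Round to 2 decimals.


Peak stress = 13.7 * 2.12
= 29.04 MPa

29.04


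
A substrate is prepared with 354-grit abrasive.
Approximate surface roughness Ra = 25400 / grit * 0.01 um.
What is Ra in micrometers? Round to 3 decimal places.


Ra = 25400 / 354 * 0.01 = 0.718 um

0.718


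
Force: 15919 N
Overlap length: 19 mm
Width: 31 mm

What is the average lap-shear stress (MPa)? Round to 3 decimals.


Average shear stress = F / (overlap * width)
= 15919 / (19 * 31)
= 27.027 MPa

27.027


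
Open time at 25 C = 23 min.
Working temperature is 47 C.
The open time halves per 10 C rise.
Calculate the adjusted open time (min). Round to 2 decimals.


factor = 2^((47 - 25) / 10) = 4.5948
ot = 23 / 4.5948 = 5.01 min

5.01


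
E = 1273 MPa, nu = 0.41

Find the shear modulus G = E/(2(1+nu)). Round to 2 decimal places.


G = 1273 / (2 * 1.41)
= 451.42 MPa

451.42


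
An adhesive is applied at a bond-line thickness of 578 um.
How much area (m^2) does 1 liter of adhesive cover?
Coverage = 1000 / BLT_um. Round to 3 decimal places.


Coverage = 1000 / 578 = 1.730 m^2

1.730


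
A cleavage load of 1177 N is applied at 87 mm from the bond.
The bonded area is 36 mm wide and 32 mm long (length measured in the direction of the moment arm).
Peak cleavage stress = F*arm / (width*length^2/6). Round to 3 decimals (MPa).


Moment = 1177 * 87 = 102399 N*mm
Section modulus = 36 * 1024 / 6 = 36864 / 6 mm^3
Stress = 102399 / (36864 / 6) = 614394 / 36864
= 16.667 MPa

16.667


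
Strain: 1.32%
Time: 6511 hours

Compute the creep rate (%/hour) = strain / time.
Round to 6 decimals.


Creep rate = 1.32 / 6511
= 0.000203 %/h

0.000203


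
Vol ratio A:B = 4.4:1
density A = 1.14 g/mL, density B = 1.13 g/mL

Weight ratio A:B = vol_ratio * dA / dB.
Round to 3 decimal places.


Weight ratio = 4.4 * 1.14 / 1.13
= 4.439

4.439


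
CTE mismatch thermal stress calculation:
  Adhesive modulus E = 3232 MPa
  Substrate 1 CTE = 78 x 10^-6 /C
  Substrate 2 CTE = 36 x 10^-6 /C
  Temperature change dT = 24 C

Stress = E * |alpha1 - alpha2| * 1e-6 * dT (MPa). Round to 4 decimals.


delta_alpha = |78 - 36| = 42 x 10^-6/C
Stress = 3232 * 42e-6 * 24
= 3.2579 MPa

3.2579


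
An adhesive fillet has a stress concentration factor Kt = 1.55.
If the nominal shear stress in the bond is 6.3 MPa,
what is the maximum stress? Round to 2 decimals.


Max stress = 6.3 * 1.55 = 9.77 MPa

9.77


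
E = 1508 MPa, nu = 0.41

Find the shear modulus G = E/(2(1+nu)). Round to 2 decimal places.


G = 1508 / (2 * 1.41)
= 534.75 MPa

534.75


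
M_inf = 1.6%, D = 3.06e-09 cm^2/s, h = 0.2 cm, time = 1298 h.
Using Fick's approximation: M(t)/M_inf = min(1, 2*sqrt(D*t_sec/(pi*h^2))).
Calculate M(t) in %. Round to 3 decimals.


t = 4672800 s
ratio = min(1, 2*sqrt(3.06e-09*4672800/(pi*0.0400)))
= 0.674644
M(t) = 1.6 * 0.674644 = 1.079%

1.079


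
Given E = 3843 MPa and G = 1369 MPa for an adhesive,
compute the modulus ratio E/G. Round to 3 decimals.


E/G ratio = 3843 / 1369 = 2.807

2.807


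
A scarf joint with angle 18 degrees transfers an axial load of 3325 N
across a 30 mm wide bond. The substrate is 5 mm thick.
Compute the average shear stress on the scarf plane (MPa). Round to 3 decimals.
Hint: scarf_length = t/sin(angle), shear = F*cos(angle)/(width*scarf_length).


scarf_length = 5 / sin(18 deg) = 16.1803 mm
cos(18 deg) = 0.951057
shear stress = 3325 * 0.951057 / (30 * 16.1803)
= 6.515 MPa

6.515


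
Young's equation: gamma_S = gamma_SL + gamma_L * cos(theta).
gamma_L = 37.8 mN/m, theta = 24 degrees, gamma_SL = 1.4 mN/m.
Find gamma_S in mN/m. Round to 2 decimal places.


cos(24 deg) = 0.913545
gamma_S = 1.4 + 37.8 * 0.913545
= 35.93 mN/m

35.93


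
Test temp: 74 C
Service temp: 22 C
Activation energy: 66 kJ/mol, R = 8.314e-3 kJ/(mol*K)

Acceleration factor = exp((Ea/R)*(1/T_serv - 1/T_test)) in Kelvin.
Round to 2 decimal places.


AF = exp((66/0.008314)*(1/295.15 - 1/347.15))
= 56.19

56.19


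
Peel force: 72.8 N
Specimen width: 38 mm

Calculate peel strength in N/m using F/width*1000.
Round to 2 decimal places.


Peel strength = 72.8 / 38 * 1000 = 1915.79 N/m

1915.79


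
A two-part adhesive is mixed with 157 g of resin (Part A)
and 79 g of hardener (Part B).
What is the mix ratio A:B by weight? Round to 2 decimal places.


Mix ratio = mass_A / mass_B
= 157 / 79
= 1.99

1.99


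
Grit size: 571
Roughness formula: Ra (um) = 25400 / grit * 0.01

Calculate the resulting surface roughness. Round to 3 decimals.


Ra = 25400 / 571 * 0.01
= 0.445 um

0.445


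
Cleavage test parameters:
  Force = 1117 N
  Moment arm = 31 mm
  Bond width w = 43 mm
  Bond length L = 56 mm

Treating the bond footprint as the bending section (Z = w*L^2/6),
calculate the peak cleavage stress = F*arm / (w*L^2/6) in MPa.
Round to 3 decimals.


M = 1117 * 31 = 34627 N*mm
Z = 43 * 56^2 / 6 = 134848 / 6 mm^3
sigma = M / Z = 6 * 34627 / 134848 = 207762 / 134848
= 1.541 MPa

1.541


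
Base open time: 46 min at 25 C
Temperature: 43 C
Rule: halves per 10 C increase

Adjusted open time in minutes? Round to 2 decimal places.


Acceleration = 2^((43-25)/10) = 3.4822
Open time = 46 / 3.4822 = 13.21 min

13.21


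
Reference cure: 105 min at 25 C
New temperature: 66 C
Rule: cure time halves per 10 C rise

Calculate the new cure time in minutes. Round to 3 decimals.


factor = 2^((66-25)/10) = 17.1484
t_new = 105 / 17.1484 = 6.123 min

6.123


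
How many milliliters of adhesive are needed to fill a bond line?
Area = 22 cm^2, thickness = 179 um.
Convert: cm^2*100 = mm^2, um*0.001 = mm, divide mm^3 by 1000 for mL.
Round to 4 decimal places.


= (22 * 100) * (179 * 0.001) / 1000
= 0.3938 mL

0.3938


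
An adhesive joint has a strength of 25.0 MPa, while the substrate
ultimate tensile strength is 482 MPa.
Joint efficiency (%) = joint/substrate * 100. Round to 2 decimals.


Efficiency = 25.0 / 482 * 100
= 5.19%

5.19


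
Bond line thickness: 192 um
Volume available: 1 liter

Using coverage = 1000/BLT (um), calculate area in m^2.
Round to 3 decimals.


1 L = 1e6 mm^3, thickness = 192 um = 0.192 mm
Area = 1e6 / 0.192 mm^2 = (1e6 / 0.192) / 1e6 m^2 = 1000 / 192 m^2
= 5.208 m^2

5.208


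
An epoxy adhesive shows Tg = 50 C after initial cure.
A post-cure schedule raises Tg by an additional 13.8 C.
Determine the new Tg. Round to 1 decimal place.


New Tg = 50 + 13.8
= 63.8 C

63.8


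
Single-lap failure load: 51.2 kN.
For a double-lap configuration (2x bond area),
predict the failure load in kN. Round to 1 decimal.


Failure load = 51.2 * 2 = 102.4 kN

102.4


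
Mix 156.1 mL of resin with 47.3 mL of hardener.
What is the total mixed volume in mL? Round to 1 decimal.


Total = 156.1 + 47.3 = 203.4 mL

203.4


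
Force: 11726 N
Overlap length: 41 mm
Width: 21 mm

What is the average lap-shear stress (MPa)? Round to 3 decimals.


Average shear stress = F / (overlap * width)
= 11726 / (41 * 21)
= 13.619 MPa

13.619


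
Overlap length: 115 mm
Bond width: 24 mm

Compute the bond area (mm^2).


Bond area = 115 * 24 = 2760 mm^2

2760


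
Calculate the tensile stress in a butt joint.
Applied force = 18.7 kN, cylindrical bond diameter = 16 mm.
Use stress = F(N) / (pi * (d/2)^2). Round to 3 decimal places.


A = pi * 8.0^2 = 201.0619 mm^2
sigma = 18700.0 / 201.0619 = 93.006 MPa

93.006


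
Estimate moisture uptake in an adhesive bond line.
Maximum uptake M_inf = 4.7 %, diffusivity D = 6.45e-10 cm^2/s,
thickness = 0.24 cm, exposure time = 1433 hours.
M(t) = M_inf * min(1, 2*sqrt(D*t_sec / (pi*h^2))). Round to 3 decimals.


Convert time: 1433 h = 5158800 s
ratio = min(1, 2*sqrt(6.45e-10*5158800/(pi*0.24^2)))
= 0.271205
M(t) = 4.7 * 0.271205 = 1.275%

1.275


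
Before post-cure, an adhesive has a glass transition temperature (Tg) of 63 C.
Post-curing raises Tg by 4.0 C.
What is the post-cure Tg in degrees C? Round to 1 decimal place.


Tg_post = Tg_base + delta_Tg
= 63 + 4.0
= 67.0 C

67.0


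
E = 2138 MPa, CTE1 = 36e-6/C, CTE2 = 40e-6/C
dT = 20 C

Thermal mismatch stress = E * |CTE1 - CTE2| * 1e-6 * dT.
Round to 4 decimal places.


= 2138 * 4e-6 * 20
= 0.1710 MPa

0.1710


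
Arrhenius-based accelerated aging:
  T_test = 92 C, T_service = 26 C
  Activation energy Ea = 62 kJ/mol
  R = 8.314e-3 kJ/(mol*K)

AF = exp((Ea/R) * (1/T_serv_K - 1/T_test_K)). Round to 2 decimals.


T_test_K = 365.15, T_serv_K = 299.15
AF = exp((62/8.314e-3) * (1/299.15 - 1/365.15))
= 90.53

90.53


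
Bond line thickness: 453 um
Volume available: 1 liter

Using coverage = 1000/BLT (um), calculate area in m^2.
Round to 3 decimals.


1 L = 1e6 mm^3, thickness = 453 um = 0.453 mm
Area = 1e6 / 0.453 mm^2 = (1e6 / 0.453) / 1e6 m^2 = 1000 / 453 m^2
= 2.208 m^2

2.208


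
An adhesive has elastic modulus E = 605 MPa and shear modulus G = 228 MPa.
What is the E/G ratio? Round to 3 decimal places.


E/G = 605 / 228 = 2.654

2.654


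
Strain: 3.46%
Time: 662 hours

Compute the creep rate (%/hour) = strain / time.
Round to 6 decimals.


Creep rate = 3.46 / 662
= 0.005227 %/h

0.005227


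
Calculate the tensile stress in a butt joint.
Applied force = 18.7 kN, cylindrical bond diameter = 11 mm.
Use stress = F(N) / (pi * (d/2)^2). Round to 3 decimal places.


A = pi * 5.5^2 = 95.0332 mm^2
sigma = 18700.0 / 95.0332 = 196.773 MPa

196.773


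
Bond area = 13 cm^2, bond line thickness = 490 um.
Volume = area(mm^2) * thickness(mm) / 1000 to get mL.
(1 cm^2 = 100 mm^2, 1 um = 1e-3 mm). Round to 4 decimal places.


area_mm2 = 13 * 100 = 1300
blt_mm = 490 * 1e-3 = 0.49
vol_mm3 = 1300 * 0.49 = 637.0
vol_mL = 637.0 / 1000 = 0.6370 mL

0.6370


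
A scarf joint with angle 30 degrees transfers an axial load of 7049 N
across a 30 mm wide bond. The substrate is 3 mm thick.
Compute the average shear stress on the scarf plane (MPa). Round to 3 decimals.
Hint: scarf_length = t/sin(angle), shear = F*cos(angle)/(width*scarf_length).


scarf_length = 3 / sin(30 deg) = 6.0000 mm
cos(30 deg) = 0.866025
shear stress = 7049 * 0.866025 / (30 * 6.0000)
= 33.915 MPa

33.915


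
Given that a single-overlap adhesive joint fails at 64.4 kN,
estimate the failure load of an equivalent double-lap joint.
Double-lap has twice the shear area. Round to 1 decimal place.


Double-lap factor = 2
Expected load = 64.4 * 2 = 128.8 kN

128.8


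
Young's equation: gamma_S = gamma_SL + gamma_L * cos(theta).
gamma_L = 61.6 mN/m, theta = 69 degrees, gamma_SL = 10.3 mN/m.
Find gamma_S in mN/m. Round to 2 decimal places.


cos(69 deg) = 0.358368
gamma_S = 10.3 + 61.6 * 0.358368
= 32.38 mN/m

32.38


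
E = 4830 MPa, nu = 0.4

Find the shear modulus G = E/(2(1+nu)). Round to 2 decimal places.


G = 4830 / (2 * 1.40)
= 1725.00 MPa

1725.00


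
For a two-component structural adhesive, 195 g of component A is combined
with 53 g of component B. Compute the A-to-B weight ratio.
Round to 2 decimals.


Weight ratio A:B = 195 / 53
= 3.68

3.68


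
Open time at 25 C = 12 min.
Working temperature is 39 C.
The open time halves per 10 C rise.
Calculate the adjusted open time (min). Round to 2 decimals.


factor = 2^((39 - 25) / 10) = 2.6390
ot = 12 / 2.6390 = 4.55 min

4.55


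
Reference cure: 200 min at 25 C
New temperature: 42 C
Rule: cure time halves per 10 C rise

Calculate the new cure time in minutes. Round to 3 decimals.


factor = 2^((42-25)/10) = 3.2490
t_new = 200 / 3.2490 = 61.557 min

61.557


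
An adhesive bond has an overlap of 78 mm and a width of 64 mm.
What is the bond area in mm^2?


Bond area = overlap * width
= 78 * 64
= 4992 mm^2

4992


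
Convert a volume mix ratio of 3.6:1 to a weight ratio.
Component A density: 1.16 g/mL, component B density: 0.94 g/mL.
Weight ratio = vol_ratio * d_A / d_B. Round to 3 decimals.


= 3.6 * 1.16 / 0.94 = 4.443

4.443


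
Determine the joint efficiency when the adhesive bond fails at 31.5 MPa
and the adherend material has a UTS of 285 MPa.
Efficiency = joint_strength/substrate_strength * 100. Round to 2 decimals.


Joint efficiency = 31.5 / 285 * 100
= 11.05%

11.05


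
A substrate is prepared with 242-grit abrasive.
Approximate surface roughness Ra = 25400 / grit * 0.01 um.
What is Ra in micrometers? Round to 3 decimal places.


Ra = 25400 / 242 * 0.01 = 1.050 um

1.050


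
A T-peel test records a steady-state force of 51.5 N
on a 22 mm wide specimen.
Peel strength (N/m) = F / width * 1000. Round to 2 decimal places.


Peel strength = 51.5 / 22 * 1000
= 2340.91 N/m

2340.91


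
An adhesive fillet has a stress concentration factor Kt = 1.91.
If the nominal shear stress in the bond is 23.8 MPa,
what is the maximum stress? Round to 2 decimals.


Max stress = 23.8 * 1.91 = 45.46 MPa

45.46


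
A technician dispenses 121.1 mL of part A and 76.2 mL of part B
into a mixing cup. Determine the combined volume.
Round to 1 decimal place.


Combined volume = 121.1 + 76.2
= 197.3 mL

197.3


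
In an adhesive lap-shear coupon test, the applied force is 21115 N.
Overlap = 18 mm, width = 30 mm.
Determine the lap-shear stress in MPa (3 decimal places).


stress = F / (overlap * width)
= 21115 / (18 * 30)
= 39.102 MPa

39.102


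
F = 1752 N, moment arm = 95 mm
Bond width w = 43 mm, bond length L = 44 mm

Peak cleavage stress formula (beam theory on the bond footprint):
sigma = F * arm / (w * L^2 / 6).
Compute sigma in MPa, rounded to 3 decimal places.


sigma = (1752 * 95) / (43 * 1936 / 6)
= 166440 * 6 / 83248
= 998640 / 83248
= 11.996 MPa

11.996


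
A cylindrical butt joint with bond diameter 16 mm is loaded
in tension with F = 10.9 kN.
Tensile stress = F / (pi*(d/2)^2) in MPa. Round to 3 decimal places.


Area = pi * (16/2)^2 = 201.0619 mm^2
Stress = 10.9*1000 / 201.0619
= 54.212 MPa

54.212


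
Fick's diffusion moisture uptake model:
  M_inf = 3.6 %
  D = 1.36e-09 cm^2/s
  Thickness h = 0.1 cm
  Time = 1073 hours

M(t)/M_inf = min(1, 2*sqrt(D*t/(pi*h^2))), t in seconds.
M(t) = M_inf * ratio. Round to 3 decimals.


t_sec = 1073 * 3600 = 3862800
ratio = 2*sqrt(1.36e-09*3862800/(pi*0.1^2))
= min(1, 0.817854)
= 0.817854
M(t) = 3.6 * 0.817854 = 2.944 %

2.944


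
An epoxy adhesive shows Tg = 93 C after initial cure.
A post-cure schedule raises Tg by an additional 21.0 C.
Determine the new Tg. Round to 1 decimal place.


New Tg = 93 + 21.0
= 114.0 C

114.0


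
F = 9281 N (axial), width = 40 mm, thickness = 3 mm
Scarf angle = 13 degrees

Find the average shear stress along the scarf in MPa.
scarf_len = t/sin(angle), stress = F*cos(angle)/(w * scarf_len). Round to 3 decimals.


scarf_len = 3/sin(13 deg) = 13.3362
cos(13 deg) = 0.974370
stress = 9281*0.974370/(40*13.3362) = 16.952 MPa

16.952


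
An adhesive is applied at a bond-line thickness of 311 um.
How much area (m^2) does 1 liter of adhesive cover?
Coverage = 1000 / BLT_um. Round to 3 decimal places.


Coverage = 1000 / 311 = 3.215 m^2

3.215


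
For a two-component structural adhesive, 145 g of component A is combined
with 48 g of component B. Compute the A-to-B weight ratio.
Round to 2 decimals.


Weight ratio A:B = 145 / 48
= 3.02

3.02


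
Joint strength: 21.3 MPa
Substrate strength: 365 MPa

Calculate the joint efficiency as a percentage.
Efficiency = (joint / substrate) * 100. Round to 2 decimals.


Efficiency = (21.3 / 365) * 100 = 5.84%

5.84


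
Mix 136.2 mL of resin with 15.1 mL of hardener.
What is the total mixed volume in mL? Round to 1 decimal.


Total = 136.2 + 15.1 = 151.3 mL

151.3


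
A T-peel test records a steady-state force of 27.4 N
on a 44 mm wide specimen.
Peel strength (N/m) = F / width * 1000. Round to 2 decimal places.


Peel strength = 27.4 / 44 * 1000
= 622.73 N/m

622.73


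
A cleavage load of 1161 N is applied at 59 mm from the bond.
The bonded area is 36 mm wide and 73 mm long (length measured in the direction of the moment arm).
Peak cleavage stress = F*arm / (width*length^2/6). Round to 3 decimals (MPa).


Moment = 1161 * 59 = 68499 N*mm
Section modulus = 36 * 5329 / 6 = 191844 / 6 mm^3
Stress = 68499 / (191844 / 6) = 410994 / 191844
= 2.142 MPa

2.142


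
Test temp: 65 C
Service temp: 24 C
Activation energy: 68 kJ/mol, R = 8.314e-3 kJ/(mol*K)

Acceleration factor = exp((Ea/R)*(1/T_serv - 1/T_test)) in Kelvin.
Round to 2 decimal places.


AF = exp((68/0.008314)*(1/297.15 - 1/338.15))
= 28.14

28.14


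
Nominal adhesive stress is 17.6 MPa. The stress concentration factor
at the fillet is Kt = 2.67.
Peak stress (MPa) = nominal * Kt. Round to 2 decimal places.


Peak = 17.6 * 2.67 = 46.99 MPa

46.99


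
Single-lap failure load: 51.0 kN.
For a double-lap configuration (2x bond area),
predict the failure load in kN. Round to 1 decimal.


Failure load = 51.0 * 2 = 102.0 kN

102.0


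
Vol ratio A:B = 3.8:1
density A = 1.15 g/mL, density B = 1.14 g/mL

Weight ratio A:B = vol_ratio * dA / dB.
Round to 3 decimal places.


Weight ratio = 3.8 * 1.15 / 1.14
= 3.833

3.833


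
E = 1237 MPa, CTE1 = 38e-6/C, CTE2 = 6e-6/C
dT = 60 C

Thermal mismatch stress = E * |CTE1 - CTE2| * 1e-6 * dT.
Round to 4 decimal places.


= 1237 * 32e-6 * 60
= 2.3750 MPa

2.3750


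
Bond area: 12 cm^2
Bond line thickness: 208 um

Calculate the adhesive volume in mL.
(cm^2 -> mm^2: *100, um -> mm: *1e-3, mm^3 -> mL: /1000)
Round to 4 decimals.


V = 12*100 * 208*1e-3 / 1000
= 0.2496 mL

0.2496


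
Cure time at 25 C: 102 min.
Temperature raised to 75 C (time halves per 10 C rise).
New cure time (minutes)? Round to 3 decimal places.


Acceleration factor = 2^(50/10) = 32.0000
New time = 102 / 32.0000 = 3.188 min

3.188


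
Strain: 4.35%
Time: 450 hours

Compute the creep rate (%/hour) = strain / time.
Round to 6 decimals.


Creep rate = 4.35 / 450
= 0.009667 %/h

0.009667


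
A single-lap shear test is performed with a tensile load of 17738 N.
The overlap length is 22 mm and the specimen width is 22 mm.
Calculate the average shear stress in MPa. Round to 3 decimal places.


Shear stress = F / (overlap * width)
= 17738 / (22 * 22)
= 17738 / 484
= 36.649 MPa

36.649


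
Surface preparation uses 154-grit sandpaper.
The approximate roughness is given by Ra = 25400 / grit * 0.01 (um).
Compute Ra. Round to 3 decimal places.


Ra = 25400 / 154 * 0.01
= 254 / 154
= 1.649 um

1.649


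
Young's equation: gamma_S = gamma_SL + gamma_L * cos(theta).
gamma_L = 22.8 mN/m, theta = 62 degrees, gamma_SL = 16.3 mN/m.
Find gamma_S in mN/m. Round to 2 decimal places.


cos(62 deg) = 0.469472
gamma_S = 16.3 + 22.8 * 0.469472
= 27.00 mN/m

27.00


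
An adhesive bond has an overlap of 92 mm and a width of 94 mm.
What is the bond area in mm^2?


Bond area = overlap * width
= 92 * 94
= 8648 mm^2

8648


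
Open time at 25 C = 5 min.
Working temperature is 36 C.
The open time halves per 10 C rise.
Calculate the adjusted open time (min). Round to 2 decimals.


factor = 2^((36 - 25) / 10) = 2.1435
ot = 5 / 2.1435 = 2.33 min

2.33


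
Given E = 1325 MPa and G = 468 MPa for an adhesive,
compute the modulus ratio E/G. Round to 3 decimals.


E/G ratio = 1325 / 468 = 2.831

2.831


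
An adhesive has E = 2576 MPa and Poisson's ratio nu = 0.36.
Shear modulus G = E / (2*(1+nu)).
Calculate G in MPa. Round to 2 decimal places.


G = 2576 / (2*(1+0.36))
= 2576 / 2.72
= 947.06 MPa

947.06


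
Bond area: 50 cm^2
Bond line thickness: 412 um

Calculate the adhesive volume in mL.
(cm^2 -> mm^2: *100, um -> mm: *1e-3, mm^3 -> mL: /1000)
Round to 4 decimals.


V = 50*100 * 412*1e-3 / 1000
= 2.0600 mL

2.0600


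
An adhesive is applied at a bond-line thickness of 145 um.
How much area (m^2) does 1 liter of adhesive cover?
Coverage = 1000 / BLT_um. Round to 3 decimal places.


Coverage = 1000 / 145 = 6.897 m^2

6.897


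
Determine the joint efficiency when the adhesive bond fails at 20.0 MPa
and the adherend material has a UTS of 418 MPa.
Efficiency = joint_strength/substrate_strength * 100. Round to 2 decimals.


Joint efficiency = 20.0 / 418 * 100
= 4.78%

4.78


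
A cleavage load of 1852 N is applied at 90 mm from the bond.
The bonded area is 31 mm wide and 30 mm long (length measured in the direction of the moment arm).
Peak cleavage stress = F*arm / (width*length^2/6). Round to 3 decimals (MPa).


Moment = 1852 * 90 = 166680 N*mm
Section modulus = 31 * 900 / 6 = 27900 / 6 mm^3
Stress = 166680 / (27900 / 6) = 1000080 / 27900
= 35.845 MPa

35.845


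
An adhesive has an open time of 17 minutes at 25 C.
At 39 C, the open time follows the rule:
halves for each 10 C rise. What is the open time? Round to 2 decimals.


Factor = 2^((39-25)/10) = 2.6390
Open time = 17 / 2.6390 = 6.44 min

6.44


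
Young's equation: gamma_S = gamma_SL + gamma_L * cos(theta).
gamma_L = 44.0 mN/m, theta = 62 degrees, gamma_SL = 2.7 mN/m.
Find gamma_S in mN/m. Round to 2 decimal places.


cos(62 deg) = 0.469472
gamma_S = 2.7 + 44.0 * 0.469472
= 23.36 mN/m

23.36


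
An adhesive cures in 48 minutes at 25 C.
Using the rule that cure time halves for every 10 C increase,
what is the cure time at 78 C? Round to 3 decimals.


Factor = 2^((78 - 25) / 10) = 39.3966
Cure time = 48 / 39.3966
= 1.218 minutes

1.218


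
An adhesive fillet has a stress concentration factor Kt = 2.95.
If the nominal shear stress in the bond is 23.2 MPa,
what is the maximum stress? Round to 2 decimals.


Max stress = 23.2 * 2.95 = 68.44 MPa

68.44


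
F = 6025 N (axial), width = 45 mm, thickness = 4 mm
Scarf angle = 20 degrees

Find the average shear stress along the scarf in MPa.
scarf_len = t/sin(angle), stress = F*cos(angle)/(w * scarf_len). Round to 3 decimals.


scarf_len = 4/sin(20 deg) = 11.6952
cos(20 deg) = 0.939693
stress = 6025*0.939693/(45*11.6952) = 10.758 MPa

10.758


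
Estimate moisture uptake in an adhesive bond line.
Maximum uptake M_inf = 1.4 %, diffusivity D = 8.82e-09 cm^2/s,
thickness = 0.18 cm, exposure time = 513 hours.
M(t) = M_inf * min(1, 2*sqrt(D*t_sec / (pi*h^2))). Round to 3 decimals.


Convert time: 513 h = 1846800 s
ratio = min(1, 2*sqrt(8.82e-09*1846800/(pi*0.18^2)))
= 0.800068
M(t) = 1.4 * 0.800068 = 1.120%

1.120


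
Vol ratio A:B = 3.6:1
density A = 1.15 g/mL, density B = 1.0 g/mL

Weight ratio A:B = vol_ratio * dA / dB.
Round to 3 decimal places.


Weight ratio = 3.6 * 1.15 / 1.0
= 4.140

4.140


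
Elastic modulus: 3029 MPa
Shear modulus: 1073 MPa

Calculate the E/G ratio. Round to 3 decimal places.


E / G = 3029 / 1073 = 2.823

2.823


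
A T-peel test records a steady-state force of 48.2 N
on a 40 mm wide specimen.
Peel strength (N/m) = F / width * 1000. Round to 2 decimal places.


Peel strength = 48.2 / 40 * 1000
= 1205.00 N/m

1205.00


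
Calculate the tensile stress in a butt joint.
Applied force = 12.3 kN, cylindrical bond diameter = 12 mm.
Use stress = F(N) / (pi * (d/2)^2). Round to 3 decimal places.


A = pi * 6.0^2 = 113.0973 mm^2
sigma = 12300.0 / 113.0973 = 108.756 MPa

108.756


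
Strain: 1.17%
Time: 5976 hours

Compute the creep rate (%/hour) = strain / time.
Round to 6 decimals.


Creep rate = 1.17 / 5976
= 0.000196 %/h

0.000196


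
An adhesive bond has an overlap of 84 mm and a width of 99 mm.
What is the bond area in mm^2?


Bond area = overlap * width
= 84 * 99
= 8316 mm^2

8316


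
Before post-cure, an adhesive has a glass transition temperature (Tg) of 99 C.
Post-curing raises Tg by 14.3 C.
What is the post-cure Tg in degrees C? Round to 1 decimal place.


Tg_post = Tg_base + delta_Tg
= 99 + 14.3
= 113.3 C

113.3


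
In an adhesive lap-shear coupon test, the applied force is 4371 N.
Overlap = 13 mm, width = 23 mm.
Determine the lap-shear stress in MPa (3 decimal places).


stress = F / (overlap * width)
= 4371 / (13 * 23)
= 14.619 MPa

14.619


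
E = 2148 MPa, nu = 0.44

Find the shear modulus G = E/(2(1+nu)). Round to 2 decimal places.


G = 2148 / (2 * 1.44)
= 745.83 MPa

745.83


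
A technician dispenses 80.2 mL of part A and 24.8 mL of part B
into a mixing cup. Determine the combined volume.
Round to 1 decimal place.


Combined volume = 80.2 + 24.8
= 105.0 mL

105.0


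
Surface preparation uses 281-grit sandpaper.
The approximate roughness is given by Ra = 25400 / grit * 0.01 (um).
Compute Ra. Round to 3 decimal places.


Ra = 25400 / 281 * 0.01
= 254 / 281
= 0.904 um

0.904


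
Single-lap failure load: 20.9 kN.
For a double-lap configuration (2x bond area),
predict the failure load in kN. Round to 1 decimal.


Failure load = 20.9 * 2 = 41.8 kN

41.8


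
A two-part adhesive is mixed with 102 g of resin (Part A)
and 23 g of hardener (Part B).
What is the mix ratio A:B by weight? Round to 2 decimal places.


Mix ratio = mass_A / mass_B
= 102 / 23
= 4.43

4.43


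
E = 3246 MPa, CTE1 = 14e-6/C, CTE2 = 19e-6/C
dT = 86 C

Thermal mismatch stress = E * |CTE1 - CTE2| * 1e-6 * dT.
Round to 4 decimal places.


= 3246 * 5e-6 * 86
= 1.3958 MPa

1.3958


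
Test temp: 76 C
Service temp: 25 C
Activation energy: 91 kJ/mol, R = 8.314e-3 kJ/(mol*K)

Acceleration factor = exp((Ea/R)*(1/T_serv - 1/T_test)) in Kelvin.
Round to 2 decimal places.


AF = exp((91/0.008314)*(1/298.15 - 1/349.15))
= 213.22

213.22


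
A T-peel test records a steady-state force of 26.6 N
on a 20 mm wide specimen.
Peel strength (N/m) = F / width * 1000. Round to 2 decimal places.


Peel strength = 26.6 / 20 * 1000
= 1330.00 N/m

1330.00


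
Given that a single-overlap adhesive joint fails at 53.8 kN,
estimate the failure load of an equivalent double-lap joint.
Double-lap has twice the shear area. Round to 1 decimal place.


Double-lap factor = 2
Expected load = 53.8 * 2 = 107.6 kN

107.6


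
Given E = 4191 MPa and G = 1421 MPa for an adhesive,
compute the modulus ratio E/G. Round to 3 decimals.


E/G ratio = 4191 / 1421 = 2.949

2.949


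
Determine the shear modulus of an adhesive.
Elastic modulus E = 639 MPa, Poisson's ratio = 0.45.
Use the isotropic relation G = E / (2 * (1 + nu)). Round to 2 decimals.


G = 639 / (2*(1+0.45)) = 639 / 2.90
= 220.34 MPa

220.34


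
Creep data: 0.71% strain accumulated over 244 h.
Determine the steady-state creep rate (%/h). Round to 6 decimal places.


Rate = 0.71 / 244 = 0.002910 %/h

0.002910


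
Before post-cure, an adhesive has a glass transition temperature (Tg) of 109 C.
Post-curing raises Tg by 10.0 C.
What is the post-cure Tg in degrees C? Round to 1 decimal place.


Tg_post = Tg_base + delta_Tg
= 109 + 10.0
= 119.0 C

119.0


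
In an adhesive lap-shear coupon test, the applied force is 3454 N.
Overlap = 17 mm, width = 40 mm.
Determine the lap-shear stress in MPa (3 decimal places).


stress = F / (overlap * width)
= 3454 / (17 * 40)
= 5.079 MPa

5.079


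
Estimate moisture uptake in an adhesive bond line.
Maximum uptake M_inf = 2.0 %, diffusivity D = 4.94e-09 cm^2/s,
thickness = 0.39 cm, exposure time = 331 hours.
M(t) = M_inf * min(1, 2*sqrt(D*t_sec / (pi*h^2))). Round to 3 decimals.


Convert time: 331 h = 1191600 s
ratio = min(1, 2*sqrt(4.94e-09*1191600/(pi*0.39^2)))
= 0.221983
M(t) = 2.0 * 0.221983 = 0.444%

0.444


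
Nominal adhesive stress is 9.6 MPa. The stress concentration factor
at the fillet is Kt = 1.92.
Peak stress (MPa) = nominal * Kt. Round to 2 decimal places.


Peak = 9.6 * 1.92 = 18.43 MPa

18.43


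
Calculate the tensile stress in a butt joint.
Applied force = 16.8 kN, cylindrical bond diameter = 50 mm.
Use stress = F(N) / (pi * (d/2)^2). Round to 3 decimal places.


A = pi * 25.0^2 = 1963.4954 mm^2
sigma = 16800.0 / 1963.4954 = 8.556 MPa

8.556
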